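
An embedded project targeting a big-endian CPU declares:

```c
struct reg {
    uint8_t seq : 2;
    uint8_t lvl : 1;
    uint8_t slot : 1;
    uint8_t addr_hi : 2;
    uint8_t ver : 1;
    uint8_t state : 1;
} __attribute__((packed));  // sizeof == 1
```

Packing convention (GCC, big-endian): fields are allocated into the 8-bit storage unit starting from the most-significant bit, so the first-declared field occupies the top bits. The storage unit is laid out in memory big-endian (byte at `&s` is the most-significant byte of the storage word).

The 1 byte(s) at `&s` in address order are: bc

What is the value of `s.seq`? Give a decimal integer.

2

[0]=0xbc (big-endian) → word 0xbc
seq:2 @ bit 6 → (0xbc>>6)&0x3 = 0x2  ←
lvl:1 @ bit 5 → (0xbc>>5)&0x1 = 0x1
slot:1 @ bit 4 → (0xbc>>4)&0x1 = 0x1
addr_hi:2 @ bit 2 → (0xbc>>2)&0x3 = 0x3
ver:1 @ bit 1 → (0xbc>>1)&0x1 = 0x0
state:1 @ bit 0 → (0xbc>>0)&0x1 = 0x0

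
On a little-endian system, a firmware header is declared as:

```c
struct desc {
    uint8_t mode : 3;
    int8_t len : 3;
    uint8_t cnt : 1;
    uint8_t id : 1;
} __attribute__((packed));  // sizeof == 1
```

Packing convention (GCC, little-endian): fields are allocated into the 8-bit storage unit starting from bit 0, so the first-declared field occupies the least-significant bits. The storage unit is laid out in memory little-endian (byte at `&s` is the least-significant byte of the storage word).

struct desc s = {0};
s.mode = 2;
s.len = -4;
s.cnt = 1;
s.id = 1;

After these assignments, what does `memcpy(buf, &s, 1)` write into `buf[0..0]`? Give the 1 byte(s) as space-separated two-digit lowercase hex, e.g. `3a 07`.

[0+:3] mode=2 & 0x7 = 0x2; word=0x02
[3+:3] len=-4 & 0x7 = 0x4; word=0x22
[6+:1] cnt=1 & 0x1 = 0x1; word=0x62
[7+:1] id=1 & 0x1 = 0x1; word=0xe2
word = 0xe2 → little-endian bytes:
  [0]=0xe2

e2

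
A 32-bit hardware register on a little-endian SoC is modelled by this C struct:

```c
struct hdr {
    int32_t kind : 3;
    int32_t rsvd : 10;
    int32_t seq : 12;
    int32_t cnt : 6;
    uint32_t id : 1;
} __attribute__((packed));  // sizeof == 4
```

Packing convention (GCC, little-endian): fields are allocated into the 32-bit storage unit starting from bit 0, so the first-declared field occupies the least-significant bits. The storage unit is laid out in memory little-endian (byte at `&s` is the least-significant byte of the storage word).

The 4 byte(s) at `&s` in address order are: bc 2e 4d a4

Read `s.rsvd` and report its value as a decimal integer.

[0]=0xbc [1]=0x2e [2]=0x4d [3]=0xa4 (little-endian) → word 0xa44d2ebc
kind [0+:3] = (word>>0) & 0x7 = 4
rsvd [3+:10] = (word>>3) & 0x3ff = 471  ←
seq [13+:12] = (word>>13) & 0xfff = 617
cnt [25+:6] = (word>>25) & 0x3f = 18
id [31+:1] = (word>>31) & 0x1 = 1
rsvd signed 10b, MSB=0: value = 471

471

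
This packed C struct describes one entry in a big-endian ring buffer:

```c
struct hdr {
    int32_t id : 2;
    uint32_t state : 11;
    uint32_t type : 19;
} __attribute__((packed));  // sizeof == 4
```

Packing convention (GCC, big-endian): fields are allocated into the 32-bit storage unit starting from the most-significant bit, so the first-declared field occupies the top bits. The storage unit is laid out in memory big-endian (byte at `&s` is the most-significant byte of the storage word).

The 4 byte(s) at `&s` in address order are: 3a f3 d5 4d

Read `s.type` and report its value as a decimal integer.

251213

[0]=0x3a [1]=0xf3 [2]=0xd5 [3]=0x4d (big-endian) → word 0x3af3d54d
id:2 @ bit 30 → (0x3af3d54d>>30)&0x3 = 0x0
state:11 @ bit 19 → (0x3af3d54d>>19)&0x7ff = 0x75e
type:19 @ bit 0 → (0x3af3d54d>>0)&0x7ffff = 0x3d54d  ←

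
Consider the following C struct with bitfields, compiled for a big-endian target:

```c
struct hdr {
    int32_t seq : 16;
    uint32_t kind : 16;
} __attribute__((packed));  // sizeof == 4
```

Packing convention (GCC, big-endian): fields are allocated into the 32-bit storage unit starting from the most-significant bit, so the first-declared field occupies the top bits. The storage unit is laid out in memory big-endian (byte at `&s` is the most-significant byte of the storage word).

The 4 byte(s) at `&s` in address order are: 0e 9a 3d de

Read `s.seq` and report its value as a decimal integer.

[0]=0x0e [1]=0x9a [2]=0x3d [3]=0xde (big-endian) → word 0x0e9a3dde
seq:16 @ bit 16 → (0x0e9a3dde>>16)&0xffff = 0xe9a  ←
kind:16 @ bit 0 → (0x0e9a3dde>>0)&0xffff = 0x3dde
seq signed 16b, MSB=0: value = 3738

3738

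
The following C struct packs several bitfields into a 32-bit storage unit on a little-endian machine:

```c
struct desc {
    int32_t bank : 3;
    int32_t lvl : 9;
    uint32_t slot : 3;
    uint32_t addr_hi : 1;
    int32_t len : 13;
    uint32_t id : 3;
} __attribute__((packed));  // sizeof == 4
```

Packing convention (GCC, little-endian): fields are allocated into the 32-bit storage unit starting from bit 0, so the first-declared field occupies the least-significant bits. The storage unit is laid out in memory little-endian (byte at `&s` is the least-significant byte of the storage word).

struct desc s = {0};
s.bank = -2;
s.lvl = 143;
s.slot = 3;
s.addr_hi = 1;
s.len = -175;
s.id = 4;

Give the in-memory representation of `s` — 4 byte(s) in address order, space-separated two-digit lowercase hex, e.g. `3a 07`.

[0+:3] bank=-2 & 0x7 = 0x6; word=0x00000006
[3+:9] lvl=143 & 0x1ff = 0x8f; word=0x0000047e
[12+:3] slot=3 & 0x7 = 0x3; word=0x0000347e
[15+:1] addr_hi=1 & 0x1 = 0x1; word=0x0000b47e
[16+:13] len=-175 & 0x1fff = 0x1f51; word=0x1f51b47e
[29+:3] id=4 & 0x7 = 0x4; word=0x9f51b47e
word = 0x9f51b47e → little-endian bytes:
  [0]=0x7e  [1]=0xb4  [2]=0x51  [3]=0x9f

7e b4 51 9f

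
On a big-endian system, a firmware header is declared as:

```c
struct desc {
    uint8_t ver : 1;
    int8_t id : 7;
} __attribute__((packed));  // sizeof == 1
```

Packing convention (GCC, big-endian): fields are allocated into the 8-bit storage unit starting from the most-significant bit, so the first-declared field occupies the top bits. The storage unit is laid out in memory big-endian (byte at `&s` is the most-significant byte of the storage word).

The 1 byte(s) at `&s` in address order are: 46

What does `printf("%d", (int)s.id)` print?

-58

[0]=0x46 (big-endian) → word 0x46
ver [7+:1] = (word>>7) & 0x1 = 0
id [0+:7] = (word>>0) & 0x7f = 70  ←
id signed 7b, MSB=1: 70 - 128 = -58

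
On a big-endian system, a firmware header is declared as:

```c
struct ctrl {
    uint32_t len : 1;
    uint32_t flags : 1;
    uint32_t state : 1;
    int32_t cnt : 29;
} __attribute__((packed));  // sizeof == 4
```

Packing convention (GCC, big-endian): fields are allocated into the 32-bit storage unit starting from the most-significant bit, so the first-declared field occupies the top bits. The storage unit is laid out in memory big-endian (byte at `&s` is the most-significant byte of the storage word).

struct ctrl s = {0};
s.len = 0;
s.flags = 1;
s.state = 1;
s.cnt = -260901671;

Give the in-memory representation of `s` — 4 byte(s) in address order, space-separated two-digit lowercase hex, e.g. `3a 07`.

len (1b) val=0 bits=0x0 at bit 31: 0x00000000
flags (1b) val=1 bits=0x1 at bit 30: 0x40000000
state (1b) val=1 bits=0x1 at bit 29: 0x60000000
cnt (29b) val=-260901671 bits=0x1072f4d9 at bit 0: 0x7072f4d9
word = 0x7072f4d9 → big-endian bytes:
  [0]=0x70  [1]=0x72  [2]=0xf4  [3]=0xd9

70 72 f4 d9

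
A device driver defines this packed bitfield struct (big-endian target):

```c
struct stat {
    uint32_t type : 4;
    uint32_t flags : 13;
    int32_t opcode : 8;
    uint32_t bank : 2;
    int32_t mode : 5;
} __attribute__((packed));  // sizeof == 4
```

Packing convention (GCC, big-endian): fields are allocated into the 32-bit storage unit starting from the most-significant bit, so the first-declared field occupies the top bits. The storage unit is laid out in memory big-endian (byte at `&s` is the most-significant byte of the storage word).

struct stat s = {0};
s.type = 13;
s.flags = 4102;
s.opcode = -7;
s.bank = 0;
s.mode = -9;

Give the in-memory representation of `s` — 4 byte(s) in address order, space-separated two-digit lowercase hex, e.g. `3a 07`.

type (4b) val=13 bits=0xd at bit 28: 0xd0000000
flags (13b) val=4102 bits=0x1006 at bit 15: 0xd8030000
opcode (8b) val=-7 bits=0xf9 at bit 7: 0xd8037c80
bank (2b) val=0 bits=0x0 at bit 5: 0xd8037c80
mode (5b) val=-9 bits=0x17 at bit 0: 0xd8037c97
word = 0xd8037c97 → big-endian bytes:
  [0]=0xd8  [1]=0x03  [2]=0x7c  [3]=0x97

d8 03 7c 97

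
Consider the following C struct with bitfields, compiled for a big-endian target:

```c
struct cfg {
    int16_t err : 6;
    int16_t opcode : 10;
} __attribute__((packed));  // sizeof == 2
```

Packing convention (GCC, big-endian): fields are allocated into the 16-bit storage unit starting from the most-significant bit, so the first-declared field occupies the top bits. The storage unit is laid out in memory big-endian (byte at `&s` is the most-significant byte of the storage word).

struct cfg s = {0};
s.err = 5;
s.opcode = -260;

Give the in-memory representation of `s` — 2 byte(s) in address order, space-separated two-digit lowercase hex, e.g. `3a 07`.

[10+:6] err=5 & 0x3f = 0x5; word=0x1400
[0+:10] opcode=-260 & 0x3ff = 0x2fc; word=0x16fc
word = 0x16fc → big-endian bytes:
  [0]=0x16  [1]=0xfc

16 fc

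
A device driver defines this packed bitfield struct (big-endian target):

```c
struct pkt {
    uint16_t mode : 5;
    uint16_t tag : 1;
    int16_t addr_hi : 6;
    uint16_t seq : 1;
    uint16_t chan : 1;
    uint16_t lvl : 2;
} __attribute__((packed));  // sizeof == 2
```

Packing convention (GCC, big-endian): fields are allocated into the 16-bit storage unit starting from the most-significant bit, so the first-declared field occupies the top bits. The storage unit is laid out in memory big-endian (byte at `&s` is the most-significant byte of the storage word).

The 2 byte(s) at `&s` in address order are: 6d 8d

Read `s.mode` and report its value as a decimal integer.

13

[0]=0x6d [1]=0x8d (big-endian) → word 0x6d8d
mode:5 @ bit 11 → (0x6d8d>>11)&0x1f = 0xd  ←
tag:1 @ bit 10 → (0x6d8d>>10)&0x1 = 0x1
addr_hi:6 @ bit 4 → (0x6d8d>>4)&0x3f = 0x18
seq:1 @ bit 3 → (0x6d8d>>3)&0x1 = 0x1
chan:1 @ bit 2 → (0x6d8d>>2)&0x1 = 0x1
lvl:2 @ bit 0 → (0x6d8d>>0)&0x3 = 0x1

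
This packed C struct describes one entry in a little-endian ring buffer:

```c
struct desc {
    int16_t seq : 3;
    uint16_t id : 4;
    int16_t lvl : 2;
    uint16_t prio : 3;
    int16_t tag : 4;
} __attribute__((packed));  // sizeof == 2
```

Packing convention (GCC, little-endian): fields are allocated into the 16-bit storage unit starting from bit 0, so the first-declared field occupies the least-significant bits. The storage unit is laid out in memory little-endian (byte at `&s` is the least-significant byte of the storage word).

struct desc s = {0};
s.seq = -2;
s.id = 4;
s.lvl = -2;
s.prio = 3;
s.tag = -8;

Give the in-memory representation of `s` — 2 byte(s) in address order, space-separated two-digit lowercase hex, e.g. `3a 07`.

26 87

seq (3b) val=-2 bits=0x6 at bit 0: 0x0006
id (4b) val=4 bits=0x4 at bit 3: 0x0026
lvl (2b) val=-2 bits=0x2 at bit 7: 0x0126
prio (3b) val=3 bits=0x3 at bit 9: 0x0726
tag (4b) val=-8 bits=0x8 at bit 12: 0x8726
word = 0x8726 → little-endian bytes:
  [0]=0x26  [1]=0x87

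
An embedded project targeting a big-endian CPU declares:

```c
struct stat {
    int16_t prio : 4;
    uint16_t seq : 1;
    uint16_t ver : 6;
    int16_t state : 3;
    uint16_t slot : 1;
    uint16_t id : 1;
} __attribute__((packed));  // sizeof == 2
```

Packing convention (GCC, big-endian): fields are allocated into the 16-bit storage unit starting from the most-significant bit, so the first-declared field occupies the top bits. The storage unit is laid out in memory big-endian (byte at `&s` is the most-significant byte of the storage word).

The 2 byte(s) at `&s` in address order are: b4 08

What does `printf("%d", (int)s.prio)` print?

-5

[0]=0xb4 [1]=0x08 (big-endian) → word 0xb408
prio:4 @ bit 12 → (0xb408>>12)&0xf = 0xb  ←
seq:1 @ bit 11 → (0xb408>>11)&0x1 = 0x0
ver:6 @ bit 5 → (0xb408>>5)&0x3f = 0x20
state:3 @ bit 2 → (0xb408>>2)&0x7 = 0x2
slot:1 @ bit 1 → (0xb408>>1)&0x1 = 0x0
id:1 @ bit 0 → (0xb408>>0)&0x1 = 0x0
prio signed 4b, MSB=1: 11 - 16 = -5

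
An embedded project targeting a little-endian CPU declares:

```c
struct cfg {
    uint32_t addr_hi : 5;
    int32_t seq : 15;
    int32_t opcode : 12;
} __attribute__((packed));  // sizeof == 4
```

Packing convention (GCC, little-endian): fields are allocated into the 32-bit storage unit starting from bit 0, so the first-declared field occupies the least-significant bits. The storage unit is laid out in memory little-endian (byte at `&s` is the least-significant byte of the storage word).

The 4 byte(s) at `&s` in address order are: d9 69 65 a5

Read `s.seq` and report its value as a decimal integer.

[0]=0xd9 [1]=0x69 [2]=0x65 [3]=0xa5 (little-endian) → word 0xa56569d9
addr_hi [0+:5] = (word>>0) & 0x1f = 25
seq [5+:15] = (word>>5) & 0x7fff = 11086  ←
opcode [20+:12] = (word>>20) & 0xfff = 2646
seq signed 15b, MSB=0: value = 11086

11086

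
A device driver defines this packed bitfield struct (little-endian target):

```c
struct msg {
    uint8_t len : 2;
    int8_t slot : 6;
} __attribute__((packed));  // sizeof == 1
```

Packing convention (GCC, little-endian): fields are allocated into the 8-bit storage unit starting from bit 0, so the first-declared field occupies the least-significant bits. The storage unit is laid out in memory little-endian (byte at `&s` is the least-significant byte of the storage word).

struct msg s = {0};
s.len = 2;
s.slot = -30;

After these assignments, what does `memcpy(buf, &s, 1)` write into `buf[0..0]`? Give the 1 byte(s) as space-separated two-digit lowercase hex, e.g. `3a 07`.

8a

[0+:2] len=2 & 0x3 = 0x2; word=0x02
[2+:6] slot=-30 & 0x3f = 0x22; word=0x8a
word = 0x8a → little-endian bytes:
  [0]=0x8a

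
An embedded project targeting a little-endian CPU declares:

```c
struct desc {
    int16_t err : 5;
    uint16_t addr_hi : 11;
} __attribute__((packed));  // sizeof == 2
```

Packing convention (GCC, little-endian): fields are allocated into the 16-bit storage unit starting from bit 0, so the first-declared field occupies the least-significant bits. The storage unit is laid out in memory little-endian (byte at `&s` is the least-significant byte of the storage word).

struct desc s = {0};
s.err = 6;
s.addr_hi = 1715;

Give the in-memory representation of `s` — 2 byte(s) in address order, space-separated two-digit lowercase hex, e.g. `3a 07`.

err (5b) val=6 bits=0x6 at bit 0: 0x0006
addr_hi (11b) val=1715 bits=0x6b3 at bit 5: 0xd666
word = 0xd666 → little-endian bytes:
  [0]=0x66  [1]=0xd6

66 d6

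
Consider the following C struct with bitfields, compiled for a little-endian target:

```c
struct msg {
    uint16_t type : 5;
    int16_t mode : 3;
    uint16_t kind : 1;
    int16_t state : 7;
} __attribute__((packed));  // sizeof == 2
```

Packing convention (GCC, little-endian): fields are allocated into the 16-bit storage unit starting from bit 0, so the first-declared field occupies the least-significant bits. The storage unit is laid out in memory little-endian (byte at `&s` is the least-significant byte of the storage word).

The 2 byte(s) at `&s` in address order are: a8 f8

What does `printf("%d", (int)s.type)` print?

8

[0]=0xa8 [1]=0xf8 (little-endian) → word 0xf8a8
type [0+:5] = (word>>0) & 0x1f = 8  ←
mode [5+:3] = (word>>5) & 0x7 = 5
kind [8+:1] = (word>>8) & 0x1 = 0
state [9+:7] = (word>>9) & 0x7f = 124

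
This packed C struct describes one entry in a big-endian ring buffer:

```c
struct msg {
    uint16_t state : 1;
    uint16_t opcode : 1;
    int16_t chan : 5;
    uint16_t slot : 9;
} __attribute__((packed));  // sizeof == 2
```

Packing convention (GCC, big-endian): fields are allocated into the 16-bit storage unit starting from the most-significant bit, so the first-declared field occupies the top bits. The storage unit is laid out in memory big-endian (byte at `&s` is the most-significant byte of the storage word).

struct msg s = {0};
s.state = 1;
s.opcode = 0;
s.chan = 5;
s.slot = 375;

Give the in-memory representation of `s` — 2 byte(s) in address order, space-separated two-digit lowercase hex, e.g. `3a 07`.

[15+:1] state=1 & 0x1 = 0x1; word=0x8000
[14+:1] opcode=0 & 0x1 = 0x0; word=0x8000
[9+:5] chan=5 & 0x1f = 0x5; word=0x8a00
[0+:9] slot=375 & 0x1ff = 0x177; word=0x8b77
word = 0x8b77 → big-endian bytes:
  [0]=0x8b  [1]=0x77

8b 77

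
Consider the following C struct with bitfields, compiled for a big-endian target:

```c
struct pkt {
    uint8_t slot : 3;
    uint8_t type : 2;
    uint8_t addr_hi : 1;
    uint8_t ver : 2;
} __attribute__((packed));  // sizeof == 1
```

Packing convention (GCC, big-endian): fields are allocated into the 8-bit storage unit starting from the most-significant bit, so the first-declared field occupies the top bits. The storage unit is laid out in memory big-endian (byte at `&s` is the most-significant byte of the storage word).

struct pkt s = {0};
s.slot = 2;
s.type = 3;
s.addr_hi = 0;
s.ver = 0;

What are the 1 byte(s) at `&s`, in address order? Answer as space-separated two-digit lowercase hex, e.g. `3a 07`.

slot (3b) val=2 bits=0x2 at bit 5: 0x40
type (2b) val=3 bits=0x3 at bit 3: 0x58
addr_hi (1b) val=0 bits=0x0 at bit 2: 0x58
ver (2b) val=0 bits=0x0 at bit 0: 0x58
word = 0x58 → big-endian bytes:
  [0]=0x58

58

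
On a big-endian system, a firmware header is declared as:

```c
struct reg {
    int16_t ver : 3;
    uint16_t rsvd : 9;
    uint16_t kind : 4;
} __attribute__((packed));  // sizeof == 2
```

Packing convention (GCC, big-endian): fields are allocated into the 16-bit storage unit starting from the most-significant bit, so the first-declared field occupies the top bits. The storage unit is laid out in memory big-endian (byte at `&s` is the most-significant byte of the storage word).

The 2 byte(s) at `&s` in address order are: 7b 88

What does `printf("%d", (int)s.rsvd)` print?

[0]=0x7b [1]=0x88 (big-endian) → word 0x7b88
ver [13+:3] = (word>>13) & 0x7 = 3
rsvd [4+:9] = (word>>4) & 0x1ff = 440  ←
kind [0+:4] = (word>>0) & 0xf = 8

440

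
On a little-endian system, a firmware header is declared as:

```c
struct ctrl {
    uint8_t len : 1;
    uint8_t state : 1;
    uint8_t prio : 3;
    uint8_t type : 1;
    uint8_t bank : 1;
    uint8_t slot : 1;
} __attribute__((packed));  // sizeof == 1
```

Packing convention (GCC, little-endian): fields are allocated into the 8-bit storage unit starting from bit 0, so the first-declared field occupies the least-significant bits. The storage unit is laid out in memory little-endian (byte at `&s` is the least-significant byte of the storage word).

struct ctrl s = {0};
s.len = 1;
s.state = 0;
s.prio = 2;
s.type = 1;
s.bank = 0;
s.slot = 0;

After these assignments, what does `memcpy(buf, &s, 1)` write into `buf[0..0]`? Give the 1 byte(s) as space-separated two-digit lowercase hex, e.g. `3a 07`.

29

len (1b) val=1 bits=0x1 at bit 0: 0x01
state (1b) val=0 bits=0x0 at bit 1: 0x01
prio (3b) val=2 bits=0x2 at bit 2: 0x09
type (1b) val=1 bits=0x1 at bit 5: 0x29
bank (1b) val=0 bits=0x0 at bit 6: 0x29
slot (1b) val=0 bits=0x0 at bit 7: 0x29
word = 0x29 → little-endian bytes:
  [0]=0x29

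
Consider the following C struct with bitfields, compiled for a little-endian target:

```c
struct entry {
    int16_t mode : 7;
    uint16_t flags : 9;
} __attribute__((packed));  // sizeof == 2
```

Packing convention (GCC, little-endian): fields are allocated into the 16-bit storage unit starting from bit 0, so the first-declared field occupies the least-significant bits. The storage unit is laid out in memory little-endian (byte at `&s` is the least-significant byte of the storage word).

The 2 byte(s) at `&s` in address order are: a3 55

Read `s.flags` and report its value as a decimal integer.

171

[0]=0xa3 [1]=0x55 (little-endian) → word 0x55a3
mode [0+:7] = (word>>0) & 0x7f = 35
flags [7+:9] = (word>>7) & 0x1ff = 171  ←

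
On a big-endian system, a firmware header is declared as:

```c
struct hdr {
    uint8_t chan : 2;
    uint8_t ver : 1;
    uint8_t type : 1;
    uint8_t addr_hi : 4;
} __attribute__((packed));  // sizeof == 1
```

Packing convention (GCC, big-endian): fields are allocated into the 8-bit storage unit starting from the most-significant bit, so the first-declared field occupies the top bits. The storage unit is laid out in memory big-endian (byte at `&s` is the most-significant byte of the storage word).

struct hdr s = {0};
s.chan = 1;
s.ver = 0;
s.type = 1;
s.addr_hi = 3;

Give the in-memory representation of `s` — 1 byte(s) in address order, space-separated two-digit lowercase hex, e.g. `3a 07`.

chan:2 = 1 → 0x1 << 6 → word 0x40
ver:1 = 0 → 0x0 << 5 → word 0x40
type:1 = 1 → 0x1 << 4 → word 0x50
addr_hi:4 = 3 → 0x3 << 0 → word 0x53
word = 0x53 → big-endian bytes:
  [0]=0x53

53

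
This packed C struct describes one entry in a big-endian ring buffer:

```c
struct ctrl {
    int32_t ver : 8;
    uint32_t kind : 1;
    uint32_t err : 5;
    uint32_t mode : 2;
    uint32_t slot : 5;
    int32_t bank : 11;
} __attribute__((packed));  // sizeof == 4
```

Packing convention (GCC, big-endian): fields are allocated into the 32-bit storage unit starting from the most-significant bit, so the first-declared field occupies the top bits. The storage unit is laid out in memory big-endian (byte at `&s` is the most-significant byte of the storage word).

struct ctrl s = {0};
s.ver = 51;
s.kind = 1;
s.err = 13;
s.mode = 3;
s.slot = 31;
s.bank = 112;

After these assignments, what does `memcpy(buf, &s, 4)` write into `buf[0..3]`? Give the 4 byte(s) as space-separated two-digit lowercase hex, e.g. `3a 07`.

33 b7 f8 70

ver:8 = 51 → 0x33 << 24 → word 0x33000000
kind:1 = 1 → 0x1 << 23 → word 0x33800000
err:5 = 13 → 0xd << 18 → word 0x33b40000
mode:2 = 3 → 0x3 << 16 → word 0x33b70000
slot:5 = 31 → 0x1f << 11 → word 0x33b7f800
bank:11 = 112 → 0x70 << 0 → word 0x33b7f870
word = 0x33b7f870 → big-endian bytes:
  [0]=0x33  [1]=0xb7  [2]=0xf8  [3]=0x70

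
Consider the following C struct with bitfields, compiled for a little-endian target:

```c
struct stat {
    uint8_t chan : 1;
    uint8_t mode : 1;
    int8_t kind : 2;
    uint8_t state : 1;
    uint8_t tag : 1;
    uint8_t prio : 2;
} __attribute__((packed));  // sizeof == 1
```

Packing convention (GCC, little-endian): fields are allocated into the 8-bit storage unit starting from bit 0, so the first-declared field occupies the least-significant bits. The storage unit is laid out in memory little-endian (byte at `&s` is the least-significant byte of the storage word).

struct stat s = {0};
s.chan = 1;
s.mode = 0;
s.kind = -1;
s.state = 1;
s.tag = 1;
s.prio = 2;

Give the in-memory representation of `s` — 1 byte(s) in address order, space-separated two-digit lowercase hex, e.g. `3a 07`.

bd

chan (1b) val=1 bits=0x1 at bit 0: 0x01
mode (1b) val=0 bits=0x0 at bit 1: 0x01
kind (2b) val=-1 bits=0x3 at bit 2: 0x0d
state (1b) val=1 bits=0x1 at bit 4: 0x1d
tag (1b) val=1 bits=0x1 at bit 5: 0x3d
prio (2b) val=2 bits=0x2 at bit 6: 0xbd
word = 0xbd → little-endian bytes:
  [0]=0xbd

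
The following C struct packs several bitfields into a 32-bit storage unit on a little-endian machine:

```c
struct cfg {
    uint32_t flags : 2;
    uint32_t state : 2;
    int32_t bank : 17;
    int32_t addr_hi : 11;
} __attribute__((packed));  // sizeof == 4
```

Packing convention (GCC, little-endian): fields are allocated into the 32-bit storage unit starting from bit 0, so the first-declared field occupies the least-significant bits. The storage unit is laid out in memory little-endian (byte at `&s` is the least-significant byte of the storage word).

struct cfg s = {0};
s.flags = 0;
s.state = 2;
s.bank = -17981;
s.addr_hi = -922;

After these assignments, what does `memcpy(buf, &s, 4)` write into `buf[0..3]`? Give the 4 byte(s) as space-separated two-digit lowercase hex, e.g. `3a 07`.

[0+:2] flags=0 & 0x3 = 0x0; word=0x00000000
[2+:2] state=2 & 0x3 = 0x2; word=0x00000008
[4+:17] bank=-17981 & 0x1ffff = 0x1b9c3; word=0x001b9c38
[21+:11] addr_hi=-922 & 0x7ff = 0x466; word=0x8cdb9c38
word = 0x8cdb9c38 → little-endian bytes:
  [0]=0x38  [1]=0x9c  [2]=0xdb  [3]=0x8c

38 9c db 8c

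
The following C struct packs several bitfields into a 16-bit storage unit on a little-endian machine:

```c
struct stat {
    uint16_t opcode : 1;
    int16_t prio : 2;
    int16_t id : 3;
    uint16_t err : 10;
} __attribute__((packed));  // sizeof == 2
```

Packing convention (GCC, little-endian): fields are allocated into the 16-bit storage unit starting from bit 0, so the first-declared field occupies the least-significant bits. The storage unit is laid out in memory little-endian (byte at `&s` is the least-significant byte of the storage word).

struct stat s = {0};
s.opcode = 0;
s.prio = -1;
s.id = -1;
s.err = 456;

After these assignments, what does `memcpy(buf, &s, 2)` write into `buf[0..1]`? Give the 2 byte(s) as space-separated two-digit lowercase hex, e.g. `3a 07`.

3e 72

[0+:1] opcode=0 & 0x1 = 0x0; word=0x0000
[1+:2] prio=-1 & 0x3 = 0x3; word=0x0006
[3+:3] id=-1 & 0x7 = 0x7; word=0x003e
[6+:10] err=456 & 0x3ff = 0x1c8; word=0x723e
word = 0x723e → little-endian bytes:
  [0]=0x3e  [1]=0x72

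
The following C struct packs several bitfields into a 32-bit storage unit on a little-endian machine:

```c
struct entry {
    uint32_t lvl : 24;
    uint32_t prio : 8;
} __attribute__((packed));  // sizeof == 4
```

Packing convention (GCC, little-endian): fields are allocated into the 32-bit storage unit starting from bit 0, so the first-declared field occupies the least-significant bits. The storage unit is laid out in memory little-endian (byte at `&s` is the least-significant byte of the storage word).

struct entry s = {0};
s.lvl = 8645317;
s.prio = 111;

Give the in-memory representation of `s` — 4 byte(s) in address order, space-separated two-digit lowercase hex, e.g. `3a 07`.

c5 ea 83 6f

lvl:24 = 8645317 → 0x83eac5 << 0 → word 0x0083eac5
prio:8 = 111 → 0x6f << 24 → word 0x6f83eac5
word = 0x6f83eac5 → little-endian bytes:
  [0]=0xc5  [1]=0xea  [2]=0x83  [3]=0x6f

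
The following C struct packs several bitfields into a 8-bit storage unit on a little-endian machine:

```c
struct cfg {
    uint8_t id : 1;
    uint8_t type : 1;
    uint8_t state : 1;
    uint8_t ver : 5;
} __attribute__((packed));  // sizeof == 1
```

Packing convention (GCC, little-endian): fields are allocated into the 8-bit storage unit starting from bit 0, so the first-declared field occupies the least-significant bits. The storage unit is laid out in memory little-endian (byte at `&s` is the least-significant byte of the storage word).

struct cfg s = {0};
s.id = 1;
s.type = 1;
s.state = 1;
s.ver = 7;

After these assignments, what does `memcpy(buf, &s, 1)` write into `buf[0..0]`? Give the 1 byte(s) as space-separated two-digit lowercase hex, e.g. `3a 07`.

3f

id:1 = 1 → 0x1 << 0 → word 0x01
type:1 = 1 → 0x1 << 1 → word 0x03
state:1 = 1 → 0x1 << 2 → word 0x07
ver:5 = 7 → 0x7 << 3 → word 0x3f
word = 0x3f → little-endian bytes:
  [0]=0x3f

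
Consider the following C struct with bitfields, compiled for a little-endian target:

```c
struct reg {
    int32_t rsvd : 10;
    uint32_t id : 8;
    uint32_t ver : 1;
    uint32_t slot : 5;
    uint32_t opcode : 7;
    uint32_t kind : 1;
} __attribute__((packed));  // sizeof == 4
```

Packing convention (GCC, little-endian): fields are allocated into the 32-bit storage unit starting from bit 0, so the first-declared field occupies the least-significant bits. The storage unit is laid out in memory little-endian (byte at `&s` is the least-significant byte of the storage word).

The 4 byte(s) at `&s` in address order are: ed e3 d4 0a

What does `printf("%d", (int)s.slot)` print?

[0]=0xed [1]=0xe3 [2]=0xd4 [3]=0x0a (little-endian) → word 0x0ad4e3ed
rsvd:10 @ bit 0 → (0x0ad4e3ed>>0)&0x3ff = 0x3ed
id:8 @ bit 10 → (0x0ad4e3ed>>10)&0xff = 0x38
ver:1 @ bit 18 → (0x0ad4e3ed>>18)&0x1 = 0x1
slot:5 @ bit 19 → (0x0ad4e3ed>>19)&0x1f = 0x1a  ←
opcode:7 @ bit 24 → (0x0ad4e3ed>>24)&0x7f = 0xa
kind:1 @ bit 31 → (0x0ad4e3ed>>31)&0x1 = 0x0

26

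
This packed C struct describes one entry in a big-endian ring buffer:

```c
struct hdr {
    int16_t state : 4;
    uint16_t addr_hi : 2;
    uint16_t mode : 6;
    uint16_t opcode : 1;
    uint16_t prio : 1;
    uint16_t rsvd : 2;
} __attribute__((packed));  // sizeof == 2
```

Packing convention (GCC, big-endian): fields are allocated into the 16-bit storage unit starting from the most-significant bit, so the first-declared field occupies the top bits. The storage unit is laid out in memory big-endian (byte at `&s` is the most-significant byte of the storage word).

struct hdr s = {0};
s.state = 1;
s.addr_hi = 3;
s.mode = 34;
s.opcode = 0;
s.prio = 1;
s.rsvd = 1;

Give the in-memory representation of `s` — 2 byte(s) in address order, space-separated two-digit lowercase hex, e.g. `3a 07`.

1e 25

state (4b) val=1 bits=0x1 at bit 12: 0x1000
addr_hi (2b) val=3 bits=0x3 at bit 10: 0x1c00
mode (6b) val=34 bits=0x22 at bit 4: 0x1e20
opcode (1b) val=0 bits=0x0 at bit 3: 0x1e20
prio (1b) val=1 bits=0x1 at bit 2: 0x1e24
rsvd (2b) val=1 bits=0x1 at bit 0: 0x1e25
word = 0x1e25 → big-endian bytes:
  [0]=0x1e  [1]=0x25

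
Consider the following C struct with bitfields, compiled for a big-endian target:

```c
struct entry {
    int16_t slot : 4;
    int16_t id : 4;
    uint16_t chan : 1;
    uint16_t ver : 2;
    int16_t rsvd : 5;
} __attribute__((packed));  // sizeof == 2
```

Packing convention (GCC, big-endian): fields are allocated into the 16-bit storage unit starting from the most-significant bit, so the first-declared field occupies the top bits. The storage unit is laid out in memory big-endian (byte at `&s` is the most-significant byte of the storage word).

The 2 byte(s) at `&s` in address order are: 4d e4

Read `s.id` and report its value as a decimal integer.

[0]=0x4d [1]=0xe4 (big-endian) → word 0x4de4
slot:4 @ bit 12 → (0x4de4>>12)&0xf = 0x4
id:4 @ bit 8 → (0x4de4>>8)&0xf = 0xd  ←
chan:1 @ bit 7 → (0x4de4>>7)&0x1 = 0x1
ver:2 @ bit 5 → (0x4de4>>5)&0x3 = 0x3
rsvd:5 @ bit 0 → (0x4de4>>0)&0x1f = 0x4
id signed 4b, MSB=1: 13 - 16 = -3

-3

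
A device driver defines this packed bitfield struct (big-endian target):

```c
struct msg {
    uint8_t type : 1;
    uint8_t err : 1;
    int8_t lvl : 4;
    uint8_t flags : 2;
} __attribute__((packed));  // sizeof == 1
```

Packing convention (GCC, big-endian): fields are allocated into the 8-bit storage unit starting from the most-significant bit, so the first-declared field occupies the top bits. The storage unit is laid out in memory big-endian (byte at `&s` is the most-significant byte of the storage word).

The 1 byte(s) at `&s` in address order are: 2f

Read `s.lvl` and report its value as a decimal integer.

-5

[0]=0x2f (big-endian) → word 0x2f
type [7+:1] = (word>>7) & 0x1 = 0
err [6+:1] = (word>>6) & 0x1 = 0
lvl [2+:4] = (word>>2) & 0xf = 11  ←
flags [0+:2] = (word>>0) & 0x3 = 3
lvl signed 4b, MSB=1: 11 - 16 = -5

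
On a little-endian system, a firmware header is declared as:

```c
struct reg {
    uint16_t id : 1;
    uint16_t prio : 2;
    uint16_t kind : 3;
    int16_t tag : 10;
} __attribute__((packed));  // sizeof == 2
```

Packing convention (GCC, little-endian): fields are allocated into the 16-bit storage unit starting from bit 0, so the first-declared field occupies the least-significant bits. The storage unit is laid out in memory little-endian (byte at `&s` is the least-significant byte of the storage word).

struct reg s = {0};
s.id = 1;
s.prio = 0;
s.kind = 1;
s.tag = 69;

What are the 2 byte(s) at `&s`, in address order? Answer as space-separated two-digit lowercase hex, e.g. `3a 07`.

49 11

[0+:1] id=1 & 0x1 = 0x1; word=0x0001
[1+:2] prio=0 & 0x3 = 0x0; word=0x0001
[3+:3] kind=1 & 0x7 = 0x1; word=0x0009
[6+:10] tag=69 & 0x3ff = 0x45; word=0x1149
word = 0x1149 → little-endian bytes:
  [0]=0x49  [1]=0x11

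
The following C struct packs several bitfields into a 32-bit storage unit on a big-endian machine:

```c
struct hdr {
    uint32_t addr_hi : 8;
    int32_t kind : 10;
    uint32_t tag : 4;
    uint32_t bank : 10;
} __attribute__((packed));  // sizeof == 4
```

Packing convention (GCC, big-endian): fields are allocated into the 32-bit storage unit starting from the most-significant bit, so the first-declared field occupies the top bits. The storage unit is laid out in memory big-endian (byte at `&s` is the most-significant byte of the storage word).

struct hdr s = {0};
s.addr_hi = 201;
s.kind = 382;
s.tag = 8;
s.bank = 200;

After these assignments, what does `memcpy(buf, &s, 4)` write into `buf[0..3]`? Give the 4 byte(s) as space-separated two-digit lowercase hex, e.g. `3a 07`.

c9 5f a0 c8

[24+:8] addr_hi=201 & 0xff = 0xc9; word=0xc9000000
[14+:10] kind=382 & 0x3ff = 0x17e; word=0xc95f8000
[10+:4] tag=8 & 0xf = 0x8; word=0xc95fa000
[0+:10] bank=200 & 0x3ff = 0xc8; word=0xc95fa0c8
word = 0xc95fa0c8 → big-endian bytes:
  [0]=0xc9  [1]=0x5f  [2]=0xa0  [3]=0xc8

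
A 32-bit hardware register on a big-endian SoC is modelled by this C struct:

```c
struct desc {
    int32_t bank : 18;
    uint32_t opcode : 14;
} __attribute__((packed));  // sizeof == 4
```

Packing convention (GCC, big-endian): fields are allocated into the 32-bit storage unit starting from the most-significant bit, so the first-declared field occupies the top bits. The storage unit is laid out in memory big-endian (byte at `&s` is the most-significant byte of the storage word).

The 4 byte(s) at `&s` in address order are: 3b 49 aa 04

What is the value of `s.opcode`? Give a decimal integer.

[0]=0x3b [1]=0x49 [2]=0xaa [3]=0x04 (big-endian) → word 0x3b49aa04
bank:18 @ bit 14 → (0x3b49aa04>>14)&0x3ffff = 0xed26
opcode:14 @ bit 0 → (0x3b49aa04>>0)&0x3fff = 0x2a04  ←

10756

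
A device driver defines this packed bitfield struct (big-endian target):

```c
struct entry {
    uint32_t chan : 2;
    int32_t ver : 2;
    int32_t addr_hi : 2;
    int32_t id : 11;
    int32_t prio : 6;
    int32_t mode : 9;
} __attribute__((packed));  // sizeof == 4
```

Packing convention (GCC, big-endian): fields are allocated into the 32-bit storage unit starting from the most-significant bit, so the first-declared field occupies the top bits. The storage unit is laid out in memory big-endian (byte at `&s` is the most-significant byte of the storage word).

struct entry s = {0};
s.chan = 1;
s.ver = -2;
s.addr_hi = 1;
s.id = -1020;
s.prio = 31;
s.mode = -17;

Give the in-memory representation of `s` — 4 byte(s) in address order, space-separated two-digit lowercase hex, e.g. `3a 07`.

[30+:2] chan=1 & 0x3 = 0x1; word=0x40000000
[28+:2] ver=-2 & 0x3 = 0x2; word=0x60000000
[26+:2] addr_hi=1 & 0x3 = 0x1; word=0x64000000
[15+:11] id=-1020 & 0x7ff = 0x404; word=0x66020000
[9+:6] prio=31 & 0x3f = 0x1f; word=0x66023e00
[0+:9] mode=-17 & 0x1ff = 0x1ef; word=0x66023fef
word = 0x66023fef → big-endian bytes:
  [0]=0x66  [1]=0x02  [2]=0x3f  [3]=0xef

66 02 3f ef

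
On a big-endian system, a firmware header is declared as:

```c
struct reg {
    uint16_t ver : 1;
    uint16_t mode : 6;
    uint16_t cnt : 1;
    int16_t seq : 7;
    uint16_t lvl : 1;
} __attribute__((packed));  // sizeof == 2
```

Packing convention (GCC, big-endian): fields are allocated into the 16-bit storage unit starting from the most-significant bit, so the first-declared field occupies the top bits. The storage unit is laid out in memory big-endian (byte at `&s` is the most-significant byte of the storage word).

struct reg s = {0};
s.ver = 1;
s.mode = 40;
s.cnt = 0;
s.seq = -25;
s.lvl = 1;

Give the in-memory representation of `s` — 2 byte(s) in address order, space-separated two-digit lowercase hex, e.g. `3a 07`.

d0 cf

[15+:1] ver=1 & 0x1 = 0x1; word=0x8000
[9+:6] mode=40 & 0x3f = 0x28; word=0xd000
[8+:1] cnt=0 & 0x1 = 0x0; word=0xd000
[1+:7] seq=-25 & 0x7f = 0x67; word=0xd0ce
[0+:1] lvl=1 & 0x1 = 0x1; word=0xd0cf
word = 0xd0cf → big-endian bytes:
  [0]=0xd0  [1]=0xcf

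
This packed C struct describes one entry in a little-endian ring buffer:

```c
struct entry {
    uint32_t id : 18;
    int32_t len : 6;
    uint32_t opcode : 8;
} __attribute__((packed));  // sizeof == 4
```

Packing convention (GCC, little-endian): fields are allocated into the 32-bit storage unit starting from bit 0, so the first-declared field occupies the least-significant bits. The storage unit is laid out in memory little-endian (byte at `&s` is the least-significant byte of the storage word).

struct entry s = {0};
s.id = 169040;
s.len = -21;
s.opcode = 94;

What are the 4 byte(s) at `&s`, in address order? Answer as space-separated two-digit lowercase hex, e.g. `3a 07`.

50 94 ae 5e

id:18 = 169040 → 0x29450 << 0 → word 0x00029450
len:6 = -21 → 0x2b << 18 → word 0x00ae9450
opcode:8 = 94 → 0x5e << 24 → word 0x5eae9450
word = 0x5eae9450 → little-endian bytes:
  [0]=0x50  [1]=0x94  [2]=0xae  [3]=0x5e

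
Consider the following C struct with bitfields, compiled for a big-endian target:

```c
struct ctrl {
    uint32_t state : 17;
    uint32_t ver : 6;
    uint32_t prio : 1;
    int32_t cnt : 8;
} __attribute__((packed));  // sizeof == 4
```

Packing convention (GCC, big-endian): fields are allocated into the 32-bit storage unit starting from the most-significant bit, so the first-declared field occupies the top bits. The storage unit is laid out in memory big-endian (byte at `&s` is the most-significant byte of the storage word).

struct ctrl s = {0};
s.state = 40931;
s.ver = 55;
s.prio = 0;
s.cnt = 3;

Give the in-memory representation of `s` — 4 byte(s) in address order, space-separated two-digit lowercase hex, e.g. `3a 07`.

[15+:17] state=40931 & 0x1ffff = 0x9fe3; word=0x4ff18000
[9+:6] ver=55 & 0x3f = 0x37; word=0x4ff1ee00
[8+:1] prio=0 & 0x1 = 0x0; word=0x4ff1ee00
[0+:8] cnt=3 & 0xff = 0x3; word=0x4ff1ee03
word = 0x4ff1ee03 → big-endian bytes:
  [0]=0x4f  [1]=0xf1  [2]=0xee  [3]=0x03

4f f1 ee 03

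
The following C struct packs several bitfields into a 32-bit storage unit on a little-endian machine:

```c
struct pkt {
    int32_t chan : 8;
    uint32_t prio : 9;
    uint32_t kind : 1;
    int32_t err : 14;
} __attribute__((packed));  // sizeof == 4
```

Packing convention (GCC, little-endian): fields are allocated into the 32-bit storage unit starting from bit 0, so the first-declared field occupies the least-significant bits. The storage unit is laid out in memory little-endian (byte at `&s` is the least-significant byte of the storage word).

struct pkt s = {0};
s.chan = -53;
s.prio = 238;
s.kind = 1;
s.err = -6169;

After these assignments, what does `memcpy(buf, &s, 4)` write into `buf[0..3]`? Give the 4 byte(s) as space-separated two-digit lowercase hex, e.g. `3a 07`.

[0+:8] chan=-53 & 0xff = 0xcb; word=0x000000cb
[8+:9] prio=238 & 0x1ff = 0xee; word=0x0000eecb
[17+:1] kind=1 & 0x1 = 0x1; word=0x0002eecb
[18+:14] err=-6169 & 0x3fff = 0x27e7; word=0x9f9eeecb
word = 0x9f9eeecb → little-endian bytes:
  [0]=0xcb  [1]=0xee  [2]=0x9e  [3]=0x9f

cb ee 9e 9f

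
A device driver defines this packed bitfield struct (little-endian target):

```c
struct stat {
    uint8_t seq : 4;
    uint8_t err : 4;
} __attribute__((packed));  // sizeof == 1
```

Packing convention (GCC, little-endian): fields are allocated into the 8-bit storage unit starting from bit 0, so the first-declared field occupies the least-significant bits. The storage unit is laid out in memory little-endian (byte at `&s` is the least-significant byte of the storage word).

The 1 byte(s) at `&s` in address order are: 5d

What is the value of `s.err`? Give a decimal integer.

5

[0]=0x5d (little-endian) → word 0x5d
seq:4 @ bit 0 → (0x5d>>0)&0xf = 0xd
err:4 @ bit 4 → (0x5d>>4)&0xf = 0x5  ←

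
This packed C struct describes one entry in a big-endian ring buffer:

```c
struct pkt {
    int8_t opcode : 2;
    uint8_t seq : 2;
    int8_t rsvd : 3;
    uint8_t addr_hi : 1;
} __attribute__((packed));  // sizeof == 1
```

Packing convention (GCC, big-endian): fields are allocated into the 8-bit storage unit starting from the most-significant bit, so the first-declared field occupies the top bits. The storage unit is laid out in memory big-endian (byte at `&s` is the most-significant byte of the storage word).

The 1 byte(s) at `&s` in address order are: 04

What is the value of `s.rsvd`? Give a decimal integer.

[0]=0x04 (big-endian) → word 0x04
opcode:2 @ bit 6 → (0x04>>6)&0x3 = 0x0
seq:2 @ bit 4 → (0x04>>4)&0x3 = 0x0
rsvd:3 @ bit 1 → (0x04>>1)&0x7 = 0x2  ←
addr_hi:1 @ bit 0 → (0x04>>0)&0x1 = 0x0
rsvd signed 3b, MSB=0: value = 2

2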